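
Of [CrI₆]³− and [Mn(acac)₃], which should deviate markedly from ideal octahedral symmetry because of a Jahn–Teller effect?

[Mn(acac)₃]

[CrI₆]³−: Summing ligand charges against the −3 overall charge gives an oxidation state of +3 for chromium. Group 6 minus oxidation state 3 gives a d³ configuration. The d³ configuration leaves the e_g set evenly filled (or empty) — no strong Jahn–Teller driving force.
[Mn(acac)₃]: Each acetylacetonate is −1; balancing the 0 overall charge requires Mn(III). Group 7 minus oxidation state 3 gives a d⁴ configuration. Acetylacetonate is a weak-field ligand for a first-row metal, so the complex is high-spin. The t₂g³e_g¹ (high-spin) configuration has an unevenly filled e_g set; the Jahn–Teller theorem predicts a tetragonal distortion (typically axial elongation) to lift the degeneracy.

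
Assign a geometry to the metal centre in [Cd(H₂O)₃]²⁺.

Water is neutral; balancing the +2 overall charge requires Cd(II).
Group 12 minus oxidation state 2 gives a d¹⁰ configuration.
Coordination number: 3.
Three ligands around a d¹⁰ centre minimise repulsion in a trigonal-planar arrangement.

trigonal planar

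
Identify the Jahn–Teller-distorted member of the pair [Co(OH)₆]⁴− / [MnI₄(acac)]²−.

[Co(OH)₆]⁴−: Summing ligand charges against the −4 overall charge gives an oxidation state of +2 for cobalt. Cobalt is a group-9 element; Co(II) is therefore d⁷. Hydroxide is a weak-field ligand for a first-row metal, so the complex is high-spin. The d⁷ configuration leaves the e_g set evenly filled (or empty) — no strong Jahn–Teller driving force.
[MnI₄(acac)]²−: Ligand charges: each iodide is −1; each acetylacetonate is −1. With an overall charge of −2 the manganese centre must be in the +3 oxidation state. Manganese is a group-7 element; Mn(III) is therefore d⁴. Acetylacetonate and iodide are weak-field ligands for a first-row metal, so the complex is high-spin. The t₂g³e_g¹ (high-spin) configuration has an unevenly filled e_g set; the Jahn–Teller theorem predicts a tetragonal distortion (typically axial elongation) to lift the degeneracy.

[MnI₄(acac)]²−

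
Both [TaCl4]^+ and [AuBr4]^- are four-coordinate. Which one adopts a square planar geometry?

[AuBr4]^-

For [TaCl4]^+: Each chloride is −1; balancing the +1 overall charge requires Ta(V). Ta sits in group 5, so the d-electron count is 5 − 5 = 0. A d⁰ ion has no crystal-field stabilisation preference between square planar and tetrahedral, so four ligands adopt the sterically favoured tetrahedral geometry. → tetrahedral.
For [AuBr4]^-: Summing ligand charges against the −1 overall charge gives an oxidation state of +3 for gold. Gold is a group-11 element; Au(III) is therefore d⁸. A 5d d⁸ ion has a large crystal-field splitting; square planar leaves the high-energy d_{x²−y²} orbital empty and maximises CFSE. → square planar.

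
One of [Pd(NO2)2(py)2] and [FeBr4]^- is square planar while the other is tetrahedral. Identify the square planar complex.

[Pd(NO2)2(py)2]

For [Pd(NO2)2(py)2]: Summing ligand charges against the 0 overall charge gives an oxidation state of +2 for palladium. Pd sits in group 10, so the d-electron count is 10 − 2 = 8. A 4d d⁸ ion has a large crystal-field splitting; square planar leaves the high-energy d_{x²−y²} orbital empty and maximises CFSE. → square planar.
For [FeBr4]^-: Each bromide is −1; balancing the −1 overall charge requires Fe(III). Group 8 minus oxidation state 3 gives a d⁵ configuration. A high-spin d⁵ ion has zero CFSE in either geometry, so four ligands adopt the sterically favoured tetrahedral geometry. → tetrahedral.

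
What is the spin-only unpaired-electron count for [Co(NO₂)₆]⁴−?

Ligand charges: each nitro (N-bound nitrite) is −1. With an overall charge of −4 the cobalt centre must be in the +2 oxidation state.
Cobalt is a group-9 element; Co(II) is therefore d⁷.
The spin state decides the count: Nitro (N-bound nitrite) is a strong-field ligand (high in the spectrochemical series) for a first-row metal, so the complex is low-spin.
An octahedral low-spin d⁷ ion is t₂g⁶e_g¹, giving 1 unpaired electron.

1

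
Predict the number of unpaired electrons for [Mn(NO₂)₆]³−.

2

Ligand charges: each nitro (N-bound nitrite) is −1. With an overall charge of −3 the manganese centre must be in the +3 oxidation state.
Group 7 minus oxidation state 3 gives a d⁴ configuration.
The spin state decides the count: Nitro (N-bound nitrite) is a strong-field ligand (high in the spectrochemical series) for a first-row metal, so the complex is low-spin.
An octahedral low-spin d⁴ ion is t₂g⁴e_g⁰, giving 2 unpaired electrons.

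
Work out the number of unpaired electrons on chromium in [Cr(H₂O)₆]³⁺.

Ligand charges: water is neutral. With an overall charge of +3 the chromium centre must be in the +3 oxidation state.
Chromium is a group-6 element; Cr(III) is therefore d³.
In an octahedral field the d³ configuration is t₂g³e_g⁰ (only one arrangement possible), giving 3 unpaired electrons.

3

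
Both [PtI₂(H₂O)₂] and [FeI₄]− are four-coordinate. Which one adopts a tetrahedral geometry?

[FeI₄]−

For [PtI₂(H₂O)₂]: Ligand charges: each iodide is −1; water is neutral. With an overall charge of 0 the platinum centre must be in the +2 oxidation state. Platinum is a group-10 element; Pt(II) is therefore d⁸. A 5d d⁸ ion has a large crystal-field splitting; square planar leaves the high-energy d_{x²−y²} orbital empty and maximises CFSE. → square planar.
For [FeI₄]−: Summing ligand charges against the −1 overall charge gives an oxidation state of +3 for iron. Group 8 minus oxidation state 3 gives a d⁵ configuration. A high-spin d⁵ ion has zero CFSE in either geometry, so four ligands adopt the sterically favoured tetrahedral geometry. → tetrahedral.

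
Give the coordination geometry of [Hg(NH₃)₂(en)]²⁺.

tetrahedral

Summing ligand charges against the +2 overall charge gives an oxidation state of +2 for mercury.
Mercury is a group-12 element; Hg(II) is therefore d¹⁰.
Counting donor atoms: 2×ammonia (monodentate) → 2 donors; 1×ethylenediamine (bidentate) → 2 donors. Coordination number = 4.
A d¹⁰ ion has no crystal-field stabilisation preference between square planar and tetrahedral, so four ligands adopt the sterically favoured tetrahedral geometry.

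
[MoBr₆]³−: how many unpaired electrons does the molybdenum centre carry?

Summing ligand charges against the −3 overall charge gives an oxidation state of +3 for molybdenum.
Molybdenum is a group-6 element; Mo(III) is therefore d³.
In an octahedral field the d³ configuration is t₂g³e_g⁰ (only one arrangement possible), giving 3 unpaired electrons.

3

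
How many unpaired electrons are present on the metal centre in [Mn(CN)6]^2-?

3 unpaired electrons

Summing ligand charges against the −2 overall charge gives an oxidation state of +4 for manganese.
Manganese is a group-7 element; Mn(IV) is therefore d³.
In an octahedral field the d³ configuration is t₂g³e_g⁰ (only one arrangement possible), giving 3 unpaired electrons.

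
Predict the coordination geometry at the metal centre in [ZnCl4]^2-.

tetrahedral

Ligand charges: each chloride is −1. With an overall charge of −2 the zinc centre must be in the +2 oxidation state.
Group 12 minus oxidation state 2 gives a d¹⁰ configuration.
Coordination number: 4.
A d¹⁰ ion has no crystal-field stabilisation preference between square planar and tetrahedral, so four ligands adopt the sterically favoured tetrahedral geometry.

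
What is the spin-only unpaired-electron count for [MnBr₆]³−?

4 unpaired electrons

Each bromide is −1; balancing the −3 overall charge requires Mn(III).
Group 7 minus oxidation state 3 gives a d⁴ configuration.
The spin state decides the count: Bromide is a weak-field ligand for a first-row metal, so the complex is high-spin.
An octahedral high-spin d⁴ ion is t₂g³e_g¹, giving 4 unpaired electrons.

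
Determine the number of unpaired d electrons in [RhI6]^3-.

0 unpaired electrons

Summing ligand charges against the −3 overall charge gives an oxidation state of +3 for rhodium.
Rhodium is a group-9 element; Rh(III) is therefore d⁶.
The spin state decides the count: a 4d ion has a large Δₒ and is invariably low-spin.
An octahedral low-spin d⁶ ion is t₂g⁶e_g⁰, giving 0 unpaired electrons.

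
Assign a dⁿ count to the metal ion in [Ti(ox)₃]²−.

d⁰

Summing ligand charges against the −2 overall charge gives an oxidation state of +4 for titanium.
Group 4 minus oxidation state 4 gives a d⁰ configuration.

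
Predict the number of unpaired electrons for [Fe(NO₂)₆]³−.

1

Each nitro (N-bound nitrite) is −1; balancing the −3 overall charge requires Fe(III).
Iron is a group-8 element; Fe(III) is therefore d⁵.
The spin state decides the count: Nitro (N-bound nitrite) is a strong-field ligand (high in the spectrochemical series) for a first-row metal, so the complex is low-spin.
An octahedral low-spin d⁵ ion is t₂g⁵e_g⁰, giving 1 unpaired electron.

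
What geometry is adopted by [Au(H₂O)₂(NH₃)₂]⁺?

Ligand charges: water is neutral; ammonia is neutral. With an overall charge of +1 the gold centre must be in the +1 oxidation state.
Group 11 minus oxidation state 1 gives a d¹⁰ configuration.
Coordination number: 4.
A d¹⁰ ion has no crystal-field stabilisation preference between square planar and tetrahedral, so four ligands adopt the sterically favoured tetrahedral geometry.

tetrahedral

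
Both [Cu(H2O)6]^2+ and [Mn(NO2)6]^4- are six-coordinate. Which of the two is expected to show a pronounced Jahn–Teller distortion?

[Cu(H2O)6]^2+: Summing ligand charges against the +2 overall charge gives an oxidation state of +2 for copper. Group 11 minus oxidation state 2 gives a d⁹ configuration. The t₂g⁶e_g³ configuration has an unevenly filled e_g set; the Jahn–Teller theorem predicts a tetragonal distortion (typically axial elongation) to lift the degeneracy.
[Mn(NO2)6]^4-: Ligand charges: each nitro (N-bound nitrite) is −1. With an overall charge of −4 the manganese centre must be in the +2 oxidation state. Group 7 minus oxidation state 2 gives a d⁵ configuration. Nitro (N-bound nitrite) is a strong-field ligand (high in the spectrochemical series) for a first-row metal, so the complex is low-spin. The d⁵ configuration leaves the e_g set evenly filled (or empty) — no strong Jahn–Teller driving force.

[Cu(H2O)6]^2+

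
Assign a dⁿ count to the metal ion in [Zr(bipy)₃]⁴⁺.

Ligand charges: 2,2′-bipyridine is neutral. With an overall charge of +4 the zirconium centre must be in the +4 oxidation state.
Group 4 minus oxidation state 4 gives a d⁰ configuration.

d0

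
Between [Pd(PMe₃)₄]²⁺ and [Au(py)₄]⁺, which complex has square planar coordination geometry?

For [Pd(PMe₃)₄]²⁺: Trimethylphosphine is neutral; balancing the +2 overall charge requires Pd(II). Group 10 minus oxidation state 2 gives a d⁸ configuration. A 4d d⁸ ion has a large crystal-field splitting; square planar leaves the high-energy d_{x²−y²} orbital empty and maximises CFSE. → square planar.
For [Au(py)₄]⁺: Summing ligand charges against the +1 overall charge gives an oxidation state of +1 for gold. Au sits in group 11, so the d-electron count is 11 − 1 = 10. A d¹⁰ ion has no crystal-field stabilisation preference between square planar and tetrahedral, so four ligands adopt the sterically favoured tetrahedral geometry. → tetrahedral.

[Pd(PMe₃)₄]²⁺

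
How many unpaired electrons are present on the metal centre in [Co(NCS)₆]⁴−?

3 unpaired electrons

Each isothiocyanate is −1; balancing the −4 overall charge requires Co(II).
Group 9 minus oxidation state 2 gives a d⁷ configuration.
The spin state decides the count: Isothiocyanate is a weak-field ligand for a first-row metal, so the complex is high-spin.
An octahedral high-spin d⁷ ion is t₂g⁵e_g², giving 3 unpaired electrons.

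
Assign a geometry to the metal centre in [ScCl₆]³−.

octahedral

Ligand charges: each chloride is −1. With an overall charge of −3 the scandium centre must be in the +3 oxidation state.
Sc sits in group 3, so the d-electron count is 3 − 3 = 0.
Coordination number: 6.
Six donors around a single metal centre give an octahedral coordination sphere.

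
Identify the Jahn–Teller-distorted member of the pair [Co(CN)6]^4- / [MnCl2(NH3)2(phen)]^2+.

[Co(CN)6]^4-

[Co(CN)6]^4-: Summing ligand charges against the −4 overall charge gives an oxidation state of +2 for cobalt. Co sits in group 9, so the d-electron count is 9 − 2 = 7. Cyanide is a strong-field ligand (high in the spectrochemical series) for a first-row metal, so the complex is low-spin. The t₂g⁶e_g¹ (low-spin) configuration has an unevenly filled e_g set; the Jahn–Teller theorem predicts a tetragonal distortion (typically axial elongation) to lift the degeneracy.
[MnCl2(NH3)2(phen)]^2+: Summing ligand charges against the +2 overall charge gives an oxidation state of +4 for manganese. Mn sits in group 7, so the d-electron count is 7 − 4 = 3. The d³ configuration leaves the e_g set evenly filled (or empty) — no strong Jahn–Teller driving force.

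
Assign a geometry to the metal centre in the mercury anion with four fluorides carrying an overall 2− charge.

Summing ligand charges against the −2 overall charge gives an oxidation state of +2 for mercury.
Group 12 minus oxidation state 2 gives a d¹⁰ configuration.
Coordination number: 4.
A d¹⁰ ion has no crystal-field stabilisation preference between square planar and tetrahedral, so four ligands adopt the sterically favoured tetrahedral geometry.

tetrahedral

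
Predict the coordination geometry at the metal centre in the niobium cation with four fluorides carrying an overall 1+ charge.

tetrahedral

Ligand charges: each fluoride is −1. With an overall charge of +1 the niobium centre must be in the +5 oxidation state.
Niobium is a group-5 element; Nb(V) is therefore d⁰.
Coordination number: 4.
A d⁰ ion has no crystal-field stabilisation preference between square planar and tetrahedral, so four ligands adopt the sterically favoured tetrahedral geometry.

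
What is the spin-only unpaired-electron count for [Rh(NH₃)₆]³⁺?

0

Summing ligand charges against the +3 overall charge gives an oxidation state of +3 for rhodium.
Group 9 minus oxidation state 3 gives a d⁶ configuration.
The spin state decides the count: a 4d ion has a large Δₒ and is invariably low-spin.
An octahedral low-spin d⁶ ion is t₂g⁶e_g⁰, giving 0 unpaired electrons.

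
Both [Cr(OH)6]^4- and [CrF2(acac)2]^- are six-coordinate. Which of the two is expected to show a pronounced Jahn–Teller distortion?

[Cr(OH)6]^4-

[Cr(OH)6]^4-: Each hydroxide is −1; balancing the −4 overall charge requires Cr(II). Group 6 minus oxidation state 2 gives a d⁴ configuration. Hydroxide is a weak-field ligand for a first-row metal, so the complex is high-spin. The t₂g³e_g¹ (high-spin) configuration has an unevenly filled e_g set; the Jahn–Teller theorem predicts a tetragonal distortion (typically axial elongation) to lift the degeneracy.
[CrF2(acac)2]^-: Each fluoride is −1; each acetylacetonate is −1; balancing the −1 overall charge requires Cr(III). Chromium is a group-6 element; Cr(III) is therefore d³. The d³ configuration leaves the e_g set evenly filled (or empty) — no strong Jahn–Teller driving force.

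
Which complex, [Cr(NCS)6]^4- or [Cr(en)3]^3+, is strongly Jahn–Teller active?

[Cr(NCS)6]^4-

[Cr(NCS)6]^4-: Summing ligand charges against the −4 overall charge gives an oxidation state of +2 for chromium. Chromium is a group-6 element; Cr(II) is therefore d⁴. Isothiocyanate is a weak-field ligand for a first-row metal, so the complex is high-spin. The t₂g³e_g¹ (high-spin) configuration has an unevenly filled e_g set; the Jahn–Teller theorem predicts a tetragonal distortion (typically axial elongation) to lift the degeneracy.
[Cr(en)3]^3+: Ligand charges: ethylenediamine is neutral. With an overall charge of +3 the chromium centre must be in the +3 oxidation state. Chromium is a group-6 element; Cr(III) is therefore d³. The d³ configuration leaves the e_g set evenly filled (or empty) — no strong Jahn–Teller driving force.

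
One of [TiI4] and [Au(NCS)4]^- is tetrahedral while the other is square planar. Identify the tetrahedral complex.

For [TiI4]: Ligand charges: each iodide is −1. With an overall charge of 0 the titanium centre must be in the +4 oxidation state. Ti sits in group 4, so the d-electron count is 4 − 4 = 0. A d⁰ ion has no crystal-field stabilisation preference between square planar and tetrahedral, so four ligands adopt the sterically favoured tetrahedral geometry. → tetrahedral.
For [Au(NCS)4]^-: Summing ligand charges against the −1 overall charge gives an oxidation state of +3 for gold. Au sits in group 11, so the d-electron count is 11 − 3 = 8. A 5d d⁸ ion has a large crystal-field splitting; square planar leaves the high-energy d_{x²−y²} orbital empty and maximises CFSE. → square planar.

[TiI4]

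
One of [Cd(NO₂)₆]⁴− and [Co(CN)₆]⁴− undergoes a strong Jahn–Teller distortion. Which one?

[Co(CN)₆]⁴−

[Cd(NO₂)₆]⁴−: Summing ligand charges against the −4 overall charge gives an oxidation state of +2 for cadmium. Cd sits in group 12, so the d-electron count is 12 − 2 = 10. The d¹⁰ configuration leaves the e_g set evenly filled (or empty) — no strong Jahn–Teller driving force.
[Co(CN)₆]⁴−: Summing ligand charges against the −4 overall charge gives an oxidation state of +2 for cobalt. Cobalt is a group-9 element; Co(II) is therefore d⁷. Cyanide is a strong-field ligand (high in the spectrochemical series) for a first-row metal, so the complex is low-spin. The t₂g⁶e_g¹ (low-spin) configuration has an unevenly filled e_g set; the Jahn–Teller theorem predicts a tetragonal distortion (typically axial elongation) to lift the degeneracy.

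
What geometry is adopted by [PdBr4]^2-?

square planar

Summing ligand charges against the −2 overall charge gives an oxidation state of +2 for palladium.
Pd sits in group 10, so the d-electron count is 10 − 2 = 8.
Coordination number: 4.
A 4d d⁸ ion has a large crystal-field splitting; square planar leaves the high-energy d_{x²−y²} orbital empty and maximises CFSE.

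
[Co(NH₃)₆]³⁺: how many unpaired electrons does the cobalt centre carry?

Ligand charges: ammonia is neutral. With an overall charge of +3 the cobalt centre must be in the +3 oxidation state.
Cobalt is a group-9 element; Co(III) is therefore d⁶.
The spin state decides the count: Co(III) has an exceptionally large octahedral splitting and is low-spin with essentially every ligand except fluoride.
An octahedral low-spin d⁶ ion is t₂g⁶e_g⁰, giving 0 unpaired electrons.

0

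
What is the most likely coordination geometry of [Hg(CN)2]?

linear

Summing ligand charges against the 0 overall charge gives an oxidation state of +2 for mercury.
Group 12 minus oxidation state 2 gives a d¹⁰ configuration.
With 2 monodentate ligands the coordination number is 2.
A d¹⁰ ion with only two ligands adopts a linear arrangement (sp hybridisation; no CFSE preference).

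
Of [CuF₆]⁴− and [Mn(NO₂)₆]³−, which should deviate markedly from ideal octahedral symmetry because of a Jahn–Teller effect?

[CuF₆]⁴−: Summing ligand charges against the −4 overall charge gives an oxidation state of +2 for copper. Group 11 minus oxidation state 2 gives a d⁹ configuration. The t₂g⁶e_g³ configuration has an unevenly filled e_g set; the Jahn–Teller theorem predicts a tetragonal distortion (typically axial elongation) to lift the degeneracy.
[Mn(NO₂)₆]³−: Ligand charges: each nitro (N-bound nitrite) is −1. With an overall charge of −3 the manganese centre must be in the +3 oxidation state. Group 7 minus oxidation state 3 gives a d⁴ configuration. Nitro (N-bound nitrite) is a strong-field ligand (high in the spectrochemical series) for a first-row metal, so the complex is low-spin. The d⁴ configuration leaves the e_g set evenly filled (or empty) — no strong Jahn–Teller driving force.

[CuF₆]⁴−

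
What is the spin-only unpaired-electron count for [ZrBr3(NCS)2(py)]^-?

0 unpaired electrons

Summing ligand charges against the −1 overall charge gives an oxidation state of +4 for zirconium.
Zr sits in group 4, so the d-electron count is 4 − 4 = 0.
In an octahedral field the d⁰ configuration is t₂g⁰e_g⁰, giving 0 unpaired electrons.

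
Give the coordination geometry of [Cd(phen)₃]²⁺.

octahedral

Ligand charges: 1,10-phenanthroline is neutral. With an overall charge of +2 the cadmium centre must be in the +2 oxidation state.
Cadmium is a group-12 element; Cd(II) is therefore d¹⁰.
Counting donor atoms: 3×1,10-phenanthroline (bidentate) → 6 donors. Coordination number = 6.
Six donors around a single metal centre give an octahedral coordination sphere.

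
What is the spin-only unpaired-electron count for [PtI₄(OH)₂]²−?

0 unpaired electrons

Each iodide is −1; each hydroxide is −1; balancing the −2 overall charge requires Pt(IV).
Platinum is a group-10 element; Pt(IV) is therefore d⁶.
The spin state decides the count: a 5d ion has a large Δₒ and is invariably low-spin.
An octahedral low-spin d⁶ ion is t₂g⁶e_g⁰, giving 0 unpaired electrons.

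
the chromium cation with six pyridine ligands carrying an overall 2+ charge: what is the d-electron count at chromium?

d4

Summing ligand charges against the +2 overall charge gives an oxidation state of +2 for chromium.
Cr sits in group 6, so the d-electron count is 6 − 2 = 4.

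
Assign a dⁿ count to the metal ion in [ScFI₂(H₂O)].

d0

Summing ligand charges against the 0 overall charge gives an oxidation state of +3 for scandium.
Sc sits in group 3, so the d-electron count is 3 − 3 = 0.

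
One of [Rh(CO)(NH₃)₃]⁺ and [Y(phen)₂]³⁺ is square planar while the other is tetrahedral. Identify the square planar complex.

[Rh(CO)(NH₃)₃]⁺

For [Rh(CO)(NH₃)₃]⁺: Carbonyl is neutral; ammonia is neutral; balancing the +1 overall charge requires Rh(I). Rh sits in group 9, so the d-electron count is 9 − 1 = 8. A 4d d⁸ ion has a large crystal-field splitting; square planar leaves the high-energy d_{x²−y²} orbital empty and maximises CFSE. → square planar.
For [Y(phen)₂]³⁺: 1,10-phenanthroline is neutral; balancing the +3 overall charge requires Y(III). Group 3 minus oxidation state 3 gives a d⁰ configuration. A d⁰ ion has no crystal-field stabilisation preference between square planar and tetrahedral, so four ligands adopt the sterically favoured tetrahedral geometry. → tetrahedral.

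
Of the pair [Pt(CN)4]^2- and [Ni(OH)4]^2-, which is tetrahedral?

[Ni(OH)4]^2-

For [Pt(CN)4]^2-: Summing ligand charges against the −2 overall charge gives an oxidation state of +2 for platinum. Group 10 minus oxidation state 2 gives a d⁸ configuration. A 5d d⁸ ion has a large crystal-field splitting; square planar leaves the high-energy d_{x²−y²} orbital empty and maximises CFSE. → square planar.
For [Ni(OH)4]^2-: Summing ligand charges against the −2 overall charge gives an oxidation state of +2 for nickel. Ni sits in group 10, so the d-electron count is 10 − 2 = 8. Hydroxide is a weak-field ligand. With weak-field ligands the CFSE gain from square planar is small, so a 3d d⁸ ion takes the sterically preferred tetrahedral geometry. → tetrahedral.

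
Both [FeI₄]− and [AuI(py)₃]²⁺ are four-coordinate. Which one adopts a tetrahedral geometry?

[FeI₄]−

For [FeI₄]−: Each iodide is −1; balancing the −1 overall charge requires Fe(III). Iron is a group-8 element; Fe(III) is therefore d⁵. A high-spin d⁵ ion has zero CFSE in either geometry, so four ligands adopt the sterically favoured tetrahedral geometry. → tetrahedral.
For [AuI(py)₃]²⁺: Ligand charges: each iodide is −1; pyridine is neutral. With an overall charge of +2 the gold centre must be in the +3 oxidation state. Group 11 minus oxidation state 3 gives a d⁸ configuration. A 5d d⁸ ion has a large crystal-field splitting; square planar leaves the high-energy d_{x²−y²} orbital empty and maximises CFSE. → square planar.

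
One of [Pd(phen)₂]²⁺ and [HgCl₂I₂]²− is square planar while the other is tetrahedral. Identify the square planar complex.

For [Pd(phen)₂]²⁺: Summing ligand charges against the +2 overall charge gives an oxidation state of +2 for palladium. Group 10 minus oxidation state 2 gives a d⁸ configuration. A 4d d⁸ ion has a large crystal-field splitting; square planar leaves the high-energy d_{x²−y²} orbital empty and maximises CFSE. → square planar.
For [HgCl₂I₂]²−: Ligand charges: each chloride is −1; each iodide is −1. With an overall charge of −2 the mercury centre must be in the +2 oxidation state. Group 12 minus oxidation state 2 gives a d¹⁰ configuration. A d¹⁰ ion has no crystal-field stabilisation preference between square planar and tetrahedral, so four ligands adopt the sterically favoured tetrahedral geometry. → tetrahedral.

[Pd(phen)₂]²⁺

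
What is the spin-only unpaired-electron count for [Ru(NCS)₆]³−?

1

Summing ligand charges against the −3 overall charge gives an oxidation state of +3 for ruthenium.
Ru sits in group 8, so the d-electron count is 8 − 3 = 5.
The spin state decides the count: a 4d ion has a large Δₒ and is invariably low-spin.
An octahedral low-spin d⁵ ion is t₂g⁵e_g⁰, giving 1 unpaired electron.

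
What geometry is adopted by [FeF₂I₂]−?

tetrahedral

Ligand charges: each fluoride is −1; each iodide is −1. With an overall charge of −1 the iron centre must be in the +3 oxidation state.
Group 8 minus oxidation state 3 gives a d⁵ configuration.
Coordination number: 4.
Fluoride and iodide are weak-field ligands.
A high-spin d⁵ ion has zero CFSE in either geometry, so four ligands adopt the sterically favoured tetrahedral geometry.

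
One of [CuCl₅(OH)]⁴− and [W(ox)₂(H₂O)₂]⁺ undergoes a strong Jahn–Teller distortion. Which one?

[CuCl₅(OH)]⁴−

[CuCl₅(OH)]⁴−: Ligand charges: each chloride is −1; each hydroxide is −1. With an overall charge of −4 the copper centre must be in the +2 oxidation state. Group 11 minus oxidation state 2 gives a d⁹ configuration. The t₂g⁶e_g³ configuration has an unevenly filled e_g set; the Jahn–Teller theorem predicts a tetragonal distortion (typically axial elongation) to lift the degeneracy.
[W(ox)₂(H₂O)₂]⁺: Each oxalate is −2; water is neutral; balancing the +1 overall charge requires W(V). W sits in group 6, so the d-electron count is 6 − 5 = 1. The d¹ configuration leaves the e_g set evenly filled (or empty) — no strong Jahn–Teller driving force.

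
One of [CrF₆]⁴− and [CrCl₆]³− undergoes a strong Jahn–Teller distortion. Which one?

[CrF₆]⁴−

[CrF₆]⁴−: Ligand charges: each fluoride is −1. With an overall charge of −4 the chromium centre must be in the +2 oxidation state. Group 6 minus oxidation state 2 gives a d⁴ configuration. Fluoride is a weak-field ligand for a first-row metal, so the complex is high-spin. The t₂g³e_g¹ (high-spin) configuration has an unevenly filled e_g set; the Jahn–Teller theorem predicts a tetragonal distortion (typically axial elongation) to lift the degeneracy.
[CrCl₆]³−: Ligand charges: each chloride is −1. With an overall charge of −3 the chromium centre must be in the +3 oxidation state. Cr sits in group 6, so the d-electron count is 6 − 3 = 3. The d³ configuration leaves the e_g set evenly filled (or empty) — no strong Jahn–Teller driving force.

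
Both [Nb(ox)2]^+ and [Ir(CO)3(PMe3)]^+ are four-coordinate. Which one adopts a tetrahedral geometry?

[Nb(ox)2]^+

For [Nb(ox)2]^+: Ligand charges: each oxalate is −2. With an overall charge of +1 the niobium centre must be in the +5 oxidation state. Nb sits in group 5, so the d-electron count is 5 − 5 = 0. A d⁰ ion has no crystal-field stabilisation preference between square planar and tetrahedral, so four ligands adopt the sterically favoured tetrahedral geometry. → tetrahedral.
For [Ir(CO)3(PMe3)]^+: Summing ligand charges against the +1 overall charge gives an oxidation state of +1 for iridium. Group 9 minus oxidation state 1 gives a d⁸ configuration. A 5d d⁸ ion has a large crystal-field splitting; square planar leaves the high-energy d_{x²−y²} orbital empty and maximises CFSE. → square planar.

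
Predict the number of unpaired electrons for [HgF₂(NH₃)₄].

0

Each fluoride is −1; ammonia is neutral; balancing the 0 overall charge requires Hg(II).
Hg sits in group 12, so the d-electron count is 12 − 2 = 10.
In an octahedral field the d¹⁰ configuration is t₂g⁶e_g⁴, giving 0 unpaired electrons.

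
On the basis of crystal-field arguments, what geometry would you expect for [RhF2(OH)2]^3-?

Each fluoride is −1; each hydroxide is −1; balancing the −3 overall charge requires Rh(I).
Rhodium is a group-9 element; Rh(I) is therefore d⁸.
Coordination number: 4.
A 4d d⁸ ion has a large crystal-field splitting; square planar leaves the high-energy d_{x²−y²} orbital empty and maximises CFSE.

square planar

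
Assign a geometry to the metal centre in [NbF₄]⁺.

tetrahedral

Each fluoride is −1; balancing the +1 overall charge requires Nb(V).
Niobium is a group-5 element; Nb(V) is therefore d⁰.
Coordination number: 4.
A d⁰ ion has no crystal-field stabilisation preference between square planar and tetrahedral, so four ligands adopt the sterically favoured tetrahedral geometry.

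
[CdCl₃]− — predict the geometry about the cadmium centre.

trigonal planar

Each chloride is −1; balancing the −1 overall charge requires Cd(II).
Group 12 minus oxidation state 2 gives a d¹⁰ configuration.
With 3 monodentate ligands the coordination number is 3.
Three ligands around a d¹⁰ centre minimise repulsion in a trigonal-planar arrangement.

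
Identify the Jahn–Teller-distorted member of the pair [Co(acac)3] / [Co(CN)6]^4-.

[Co(CN)6]^4-

[Co(acac)3]: Each acetylacetonate is −1; balancing the 0 overall charge requires Co(III). Group 9 minus oxidation state 3 gives a d⁶ configuration. Co(III) has an exceptionally large octahedral splitting and is low-spin with essentially every ligand except fluoride. The d⁶ configuration leaves the e_g set evenly filled (or empty) — no strong Jahn–Teller driving force.
[Co(CN)6]^4-: Ligand charges: each cyanide is −1. With an overall charge of −4 the cobalt centre must be in the +2 oxidation state. Cobalt is a group-9 element; Co(II) is therefore d⁷. Cyanide is a strong-field ligand (high in the spectrochemical series) for a first-row metal, so the complex is low-spin. The t₂g⁶e_g¹ (low-spin) configuration has an unevenly filled e_g set; the Jahn–Teller theorem predicts a tetragonal distortion (typically axial elongation) to lift the degeneracy.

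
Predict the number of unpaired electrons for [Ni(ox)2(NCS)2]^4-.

Summing ligand charges against the −4 overall charge gives an oxidation state of +2 for nickel.
Nickel is a group-10 element; Ni(II) is therefore d⁸.
Counting donor atoms: 2×oxalate (bidentate) → 4 donors; 2×isothiocyanate (monodentate) → 2 donors. Coordination number = 6.
In an octahedral field the d⁸ configuration is t₂g⁶e_g² (only one arrangement possible), giving 2 unpaired electrons.

2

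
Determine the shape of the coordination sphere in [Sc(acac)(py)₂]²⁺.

Summing ligand charges against the +2 overall charge gives an oxidation state of +3 for scandium.
Sc sits in group 3, so the d-electron count is 3 − 3 = 0.
Counting donor atoms: 1×acetylacetonate (bidentate) → 2 donors; 2×pyridine (monodentate) → 2 donors. Coordination number = 4.
A d⁰ ion has no crystal-field stabilisation preference between square planar and tetrahedral, so four ligands adopt the sterically favoured tetrahedral geometry.

tetrahedral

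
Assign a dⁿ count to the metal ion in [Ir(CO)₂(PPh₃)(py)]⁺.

Ligand charges: carbonyl is neutral; triphenylphosphine is neutral; pyridine is neutral. With an overall charge of +1 the iridium centre must be in the +1 oxidation state.
Group 9 minus oxidation state 1 gives a d⁸ configuration.

d⁸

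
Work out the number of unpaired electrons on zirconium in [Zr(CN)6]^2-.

Each cyanide is −1; balancing the −2 overall charge requires Zr(IV).
Zr sits in group 4, so the d-electron count is 4 − 4 = 0.
In an octahedral field the d⁰ configuration is t₂g⁰e_g⁰, giving 0 unpaired electrons.

0 unpaired electrons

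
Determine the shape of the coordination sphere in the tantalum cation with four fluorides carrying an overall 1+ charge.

tetrahedral

Summing ligand charges against the +1 overall charge gives an oxidation state of +5 for tantalum.
Group 5 minus oxidation state 5 gives a d⁰ configuration.
Coordination number: 4.
A d⁰ ion has no crystal-field stabilisation preference between square planar and tetrahedral, so four ligands adopt the sterically favoured tetrahedral geometry.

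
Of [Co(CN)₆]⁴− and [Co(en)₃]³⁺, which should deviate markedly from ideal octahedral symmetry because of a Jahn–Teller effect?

[Co(CN)₆]⁴−: Ligand charges: each cyanide is −1. With an overall charge of −4 the cobalt centre must be in the +2 oxidation state. Group 9 minus oxidation state 2 gives a d⁷ configuration. Cyanide is a strong-field ligand (high in the spectrochemical series) for a first-row metal, so the complex is low-spin. The t₂g⁶e_g¹ (low-spin) configuration has an unevenly filled e_g set; the Jahn–Teller theorem predicts a tetragonal distortion (typically axial elongation) to lift the degeneracy.
[Co(en)₃]³⁺: Ethylenediamine is neutral; balancing the +3 overall charge requires Co(III). Co sits in group 9, so the d-electron count is 9 − 3 = 6. Co(III) has an exceptionally large octahedral splitting and is low-spin with essentially every ligand except fluoride. The d⁶ configuration leaves the e_g set evenly filled (or empty) — no strong Jahn–Teller driving force.

[Co(CN)₆]⁴−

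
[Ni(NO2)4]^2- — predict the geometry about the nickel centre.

square planar

Ligand charges: each nitro (N-bound nitrite) is −1. With an overall charge of −2 the nickel centre must be in the +2 oxidation state.
Group 10 minus oxidation state 2 gives a d⁸ configuration.
Coordination number: 4.
Nitro (N-bound nitrite) is a strong-field ligand (high in the spectrochemical series).
A 3d d⁸ ion with strong-field ligands gains enough CFSE to favour square planar over tetrahedral.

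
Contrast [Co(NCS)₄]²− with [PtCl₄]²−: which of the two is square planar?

[PtCl₄]²−

For [Co(NCS)₄]²−: Each isothiocyanate is −1; balancing the −2 overall charge requires Co(II). Cobalt is a group-9 element; Co(II) is therefore d⁷. For a high-spin 3d d⁷ ion with weak-field ligands the small Δₜ gives little square-planar CFSE advantage, so four ligands adopt the sterically favoured tetrahedral geometry. → tetrahedral.
For [PtCl₄]²−: Each chloride is −1; balancing the −2 overall charge requires Pt(II). Platinum is a group-10 element; Pt(II) is therefore d⁸. A 5d d⁸ ion has a large crystal-field splitting; square planar leaves the high-energy d_{x²−y²} orbital empty and maximises CFSE. → square planar.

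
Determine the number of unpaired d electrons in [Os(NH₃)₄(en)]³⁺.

Ammonia is neutral; ethylenediamine is neutral; balancing the +3 overall charge requires Os(III).
Os sits in group 8, so the d-electron count is 8 − 3 = 5.
Counting donor atoms: 4×ammonia (monodentate) → 4 donors; 1×ethylenediamine (bidentate) → 2 donors. Coordination number = 6.
The spin state decides the count: a 5d ion has a large Δₒ and is invariably low-spin.
An octahedral low-spin d⁵ ion is t₂g⁵e_g⁰, giving 1 unpaired electron.

1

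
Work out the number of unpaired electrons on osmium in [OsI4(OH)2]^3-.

Each iodide is −1; each hydroxide is −1; balancing the −3 overall charge requires Os(III).
Osmium is a group-8 element; Os(III) is therefore d⁵.
The spin state decides the count: a 5d ion has a large Δₒ and is invariably low-spin.
An octahedral low-spin d⁵ ion is t₂g⁵e_g⁰, giving 1 unpaired electron.

1 unpaired electron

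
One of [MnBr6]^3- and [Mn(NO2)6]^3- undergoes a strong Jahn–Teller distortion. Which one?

[MnBr6]^3-

[MnBr6]^3-: Each bromide is −1; balancing the −3 overall charge requires Mn(III). Mn sits in group 7, so the d-electron count is 7 − 3 = 4. Bromide is a weak-field ligand for a first-row metal, so the complex is high-spin. The t₂g³e_g¹ (high-spin) configuration has an unevenly filled e_g set; the Jahn–Teller theorem predicts a tetragonal distortion (typically axial elongation) to lift the degeneracy.
[Mn(NO2)6]^3-: Summing ligand charges against the −3 overall charge gives an oxidation state of +3 for manganese. Mn sits in group 7, so the d-electron count is 7 − 3 = 4. Nitro (N-bound nitrite) is a strong-field ligand (high in the spectrochemical series) for a first-row metal, so the complex is low-spin. The d⁴ configuration leaves the e_g set evenly filled (or empty) — no strong Jahn–Teller driving force.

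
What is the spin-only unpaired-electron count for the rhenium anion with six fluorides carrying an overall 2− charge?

Summing ligand charges against the −2 overall charge gives an oxidation state of +4 for rhenium.
Group 7 minus oxidation state 4 gives a d³ configuration.
In an octahedral field the d³ configuration is t₂g³e_g⁰ (only one arrangement possible), giving 3 unpaired electrons.

3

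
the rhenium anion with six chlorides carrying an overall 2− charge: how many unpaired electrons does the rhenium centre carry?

3

Each chloride is −1; balancing the −2 overall charge requires Re(IV).
Rhenium is a group-7 element; Re(IV) is therefore d³.
In an octahedral field the d³ configuration is t₂g³e_g⁰ (only one arrangement possible), giving 3 unpaired electrons.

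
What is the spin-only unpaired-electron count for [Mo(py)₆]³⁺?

3 unpaired electrons

Pyridine is neutral; balancing the +3 overall charge requires Mo(III).
Molybdenum is a group-6 element; Mo(III) is therefore d³.
In an octahedral field the d³ configuration is t₂g³e_g⁰ (only one arrangement possible), giving 3 unpaired electrons.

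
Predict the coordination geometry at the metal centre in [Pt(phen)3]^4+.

octahedral

Summing ligand charges against the +4 overall charge gives an oxidation state of +4 for platinum.
Platinum is a group-10 element; Pt(IV) is therefore d⁶.
Counting donor atoms: 3×1,10-phenanthroline (bidentate) → 6 donors. Coordination number = 6.
Six donors around a single metal centre give an octahedral coordination sphere.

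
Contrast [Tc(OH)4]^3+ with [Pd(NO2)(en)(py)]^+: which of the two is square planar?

[Pd(NO2)(en)(py)]^+

For [Tc(OH)4]^3+: Summing ligand charges against the +3 overall charge gives an oxidation state of +7 for technetium. Tc sits in group 7, so the d-electron count is 7 − 7 = 0. A d⁰ ion has no crystal-field stabilisation preference between square planar and tetrahedral, so four ligands adopt the sterically favoured tetrahedral geometry. → tetrahedral.
For [Pd(NO2)(en)(py)]^+: Each nitro (N-bound nitrite) is −1; ethylenediamine is neutral; pyridine is neutral; balancing the +1 overall charge requires Pd(II). Palladium is a group-10 element; Pd(II) is therefore d⁸. A 4d d⁸ ion has a large crystal-field splitting; square planar leaves the high-energy d_{x²−y²} orbital empty and maximises CFSE. → square planar.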